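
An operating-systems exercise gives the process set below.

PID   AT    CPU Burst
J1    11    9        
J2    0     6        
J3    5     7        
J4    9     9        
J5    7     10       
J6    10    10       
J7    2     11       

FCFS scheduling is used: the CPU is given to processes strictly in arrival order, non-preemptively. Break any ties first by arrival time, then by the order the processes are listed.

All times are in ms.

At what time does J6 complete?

53

Schedule: | J2 0-6 | J7 6-17 | J3 17-24 | J5 24-34 | J4 34-43 | J6 43-53 | J1 53-62 |
Completion: J1=62  J2=6  J3=24  J4=43  J5=34  J6=53  J7=17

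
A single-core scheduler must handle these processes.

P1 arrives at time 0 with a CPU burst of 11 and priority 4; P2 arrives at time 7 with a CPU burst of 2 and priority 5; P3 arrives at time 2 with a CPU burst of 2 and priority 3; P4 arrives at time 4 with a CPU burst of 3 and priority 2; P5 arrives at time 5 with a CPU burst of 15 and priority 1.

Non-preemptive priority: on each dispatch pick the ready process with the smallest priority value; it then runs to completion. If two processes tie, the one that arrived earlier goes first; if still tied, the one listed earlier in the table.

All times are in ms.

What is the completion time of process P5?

26

Schedule: | P1 0-11 | P5 11-26 | P4 26-29 | P3 29-31 | P2 31-33 |
Completion: P1=11  P2=33  P3=31  P4=29  P5=26
Turnaround (C−A): P1=11  P2=26  P3=29  P4=25  P5=21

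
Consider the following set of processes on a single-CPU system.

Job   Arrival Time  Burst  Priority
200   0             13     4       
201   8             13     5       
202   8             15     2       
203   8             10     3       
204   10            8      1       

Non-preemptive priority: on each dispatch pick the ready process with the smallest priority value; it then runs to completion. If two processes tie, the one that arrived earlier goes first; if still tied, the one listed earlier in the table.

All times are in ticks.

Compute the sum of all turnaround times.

Gantt: | 200 0-13 | 204 13-21 | 202 21-36 | 203 36-46 | 201 46-59 |
Completion: 200=13  201=59  202=36  203=46  204=21
Turnaround (C−A): 200=13  201=51  202=28  203=38  204=11
Turnaround = completion − arrival: 200=13, 201=51, 202=28, 203=38, 204=11
Total turnaround = 13 + 51 + 28 + 38 + 11 = 141

141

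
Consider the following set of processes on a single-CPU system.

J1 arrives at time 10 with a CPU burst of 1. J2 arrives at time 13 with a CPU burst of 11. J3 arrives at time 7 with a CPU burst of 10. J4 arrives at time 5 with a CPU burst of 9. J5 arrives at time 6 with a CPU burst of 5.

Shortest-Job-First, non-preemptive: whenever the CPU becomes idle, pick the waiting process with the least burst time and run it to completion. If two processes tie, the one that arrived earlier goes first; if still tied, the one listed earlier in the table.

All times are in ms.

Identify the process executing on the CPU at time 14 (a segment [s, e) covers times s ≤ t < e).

Gantt: | idle 0-5 | J4 5-14 | J1 14-15 | J5 15-20 | J3 20-30 | J2 30-41 |
Completion: J1=15  J2=41  J3=30  J4=14  J5=20

J1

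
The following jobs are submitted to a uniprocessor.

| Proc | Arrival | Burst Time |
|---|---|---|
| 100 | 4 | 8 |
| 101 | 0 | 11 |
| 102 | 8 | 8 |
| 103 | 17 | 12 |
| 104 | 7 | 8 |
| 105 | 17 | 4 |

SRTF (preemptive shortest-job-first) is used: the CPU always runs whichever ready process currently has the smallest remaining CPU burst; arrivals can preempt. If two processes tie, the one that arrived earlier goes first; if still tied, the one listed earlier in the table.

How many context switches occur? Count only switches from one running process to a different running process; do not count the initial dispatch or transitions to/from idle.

5

Schedule: | 101 0-11 | 100 11-19 | 105 19-23 | 104 23-31 | 102 31-39 | 103 39-51 |
Completion: 100=19  101=11  102=39  103=51  104=31  105=23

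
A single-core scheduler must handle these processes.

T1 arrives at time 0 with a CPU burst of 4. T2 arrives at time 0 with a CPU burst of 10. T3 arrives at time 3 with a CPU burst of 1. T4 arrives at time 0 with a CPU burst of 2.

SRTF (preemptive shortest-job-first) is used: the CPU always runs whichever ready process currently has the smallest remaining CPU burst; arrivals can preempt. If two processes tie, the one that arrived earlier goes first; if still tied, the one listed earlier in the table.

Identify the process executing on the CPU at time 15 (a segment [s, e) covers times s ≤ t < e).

T2

Schedule: | T4 0-2 | T1 2-3 | T3 3-4 | T1 4-7 | T2 7-17 |
Completion: T1=7  T2=17  T3=4  T4=2
Turnaround (C−A): T1=7  T2=17  T3=1  T4=2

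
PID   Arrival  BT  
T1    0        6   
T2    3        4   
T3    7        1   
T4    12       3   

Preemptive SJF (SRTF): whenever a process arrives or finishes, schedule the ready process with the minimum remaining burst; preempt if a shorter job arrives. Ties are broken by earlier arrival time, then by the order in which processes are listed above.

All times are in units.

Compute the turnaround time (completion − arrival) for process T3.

Gantt: | T1 0-6 | T2 6-7 | T3 7-8 | T2 8-11 | idle 11-12 | T4 12-15 |
Completion: T1=6  T2=11  T3=8  T4=15
Turnaround (C−A): T1=6  T2=8  T3=1  T4=3
Turnaround(T3) = completion − arrival = 8 − 7 = 1

1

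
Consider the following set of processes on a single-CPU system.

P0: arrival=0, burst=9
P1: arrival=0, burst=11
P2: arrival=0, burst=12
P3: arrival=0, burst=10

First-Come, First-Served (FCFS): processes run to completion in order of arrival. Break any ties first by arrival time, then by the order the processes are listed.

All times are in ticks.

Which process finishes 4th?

P3

Gantt: | P0 0-9 | P1 9-20 | P2 20-32 | P3 32-42 |
Completion: P0=9  P1=20  P2=32  P3=42
Turnaround (C−A): P0=9  P1=20  P2=32  P3=42
Finish order: P0 → P1 → P2 → P3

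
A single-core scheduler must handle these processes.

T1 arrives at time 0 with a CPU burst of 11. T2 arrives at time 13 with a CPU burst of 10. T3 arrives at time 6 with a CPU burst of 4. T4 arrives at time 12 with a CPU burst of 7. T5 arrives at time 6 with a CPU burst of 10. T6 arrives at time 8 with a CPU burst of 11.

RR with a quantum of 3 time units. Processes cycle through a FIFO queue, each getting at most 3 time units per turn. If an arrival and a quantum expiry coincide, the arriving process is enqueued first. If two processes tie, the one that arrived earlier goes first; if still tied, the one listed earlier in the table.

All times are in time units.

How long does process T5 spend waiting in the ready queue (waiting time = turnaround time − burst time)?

31

Gantt: | T1 0-6 | T3 6-9 | T5 9-12 | T1 12-15 | T6 15-18 | T3 18-19 | T4 19-22 | T5 22-25 | T2 25-28 | T1 28-30 | T6 30-33 | T4 33-36 | T5 36-39 | T2 39-42 | T6 42-45 | T4 45-46 | T5 46-47 | T2 47-50 | T6 50-52 | T2 52-53 |
Completion: T1=30  T2=53  T3=19  T4=46  T5=47  T6=52
Turnaround (C−A): T1=30  T2=40  T3=13  T4=34  T5=41  T6=44
Waiting(T5) = turnaround − burst = 41 − 10 = 31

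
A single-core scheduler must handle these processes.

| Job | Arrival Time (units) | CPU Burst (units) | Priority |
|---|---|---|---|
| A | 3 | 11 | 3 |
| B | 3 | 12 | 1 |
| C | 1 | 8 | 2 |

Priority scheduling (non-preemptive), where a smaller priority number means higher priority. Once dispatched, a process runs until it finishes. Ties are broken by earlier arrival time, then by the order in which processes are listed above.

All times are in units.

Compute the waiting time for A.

18

Gantt: | idle 0-1 | C 1-9 | B 9-21 | A 21-32 |
Completion: A=32  B=21  C=9
Turnaround (C−A): A=29  B=18  C=8
Waiting(A) = turnaround − burst = 29 − 11 = 18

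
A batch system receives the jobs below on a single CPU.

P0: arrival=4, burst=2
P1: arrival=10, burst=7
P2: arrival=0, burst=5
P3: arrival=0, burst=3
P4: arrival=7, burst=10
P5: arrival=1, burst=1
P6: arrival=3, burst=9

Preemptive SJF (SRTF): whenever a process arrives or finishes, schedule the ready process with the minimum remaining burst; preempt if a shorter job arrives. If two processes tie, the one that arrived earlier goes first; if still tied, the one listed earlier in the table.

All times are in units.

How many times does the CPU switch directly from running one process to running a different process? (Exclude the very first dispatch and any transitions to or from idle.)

Timeline: | P3 0-1 | P5 1-2 | P3 2-4 | P0 4-6 | P2 6-11 | P1 11-18 | P6 18-27 | P4 27-37 |
Completion: P0=6  P1=18  P2=11  P3=4  P4=37  P5=2  P6=27

7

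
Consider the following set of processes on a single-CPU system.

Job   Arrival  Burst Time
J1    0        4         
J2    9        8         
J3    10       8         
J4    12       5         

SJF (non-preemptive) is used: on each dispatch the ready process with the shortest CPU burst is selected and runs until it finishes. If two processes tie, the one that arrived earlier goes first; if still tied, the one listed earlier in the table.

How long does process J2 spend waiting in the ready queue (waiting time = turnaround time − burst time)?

Gantt: | J1 0-4 | idle 4-9 | J2 9-17 | J4 17-22 | J3 22-30 |
Completion: J1=4  J2=17  J3=30  J4=22
Waiting(J2) = turnaround − burst = 8 − 8 = 0

0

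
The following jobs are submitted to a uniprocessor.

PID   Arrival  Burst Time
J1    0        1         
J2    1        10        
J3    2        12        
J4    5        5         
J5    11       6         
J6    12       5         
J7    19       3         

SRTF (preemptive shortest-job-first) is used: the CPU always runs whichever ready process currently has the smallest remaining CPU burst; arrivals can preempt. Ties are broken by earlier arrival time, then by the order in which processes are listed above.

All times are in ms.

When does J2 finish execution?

16

Gantt: | J1 0-1 | J2 1-5 | J4 5-10 | J2 10-16 | J6 16-21 | J7 21-24 | J5 24-30 | J3 30-42 |
Completion: J1=1  J2=16  J3=42  J4=10  J5=30  J6=21  J7=24
Turnaround (C−A): J1=1  J2=15  J3=40  J4=5  J5=19  J6=9  J7=5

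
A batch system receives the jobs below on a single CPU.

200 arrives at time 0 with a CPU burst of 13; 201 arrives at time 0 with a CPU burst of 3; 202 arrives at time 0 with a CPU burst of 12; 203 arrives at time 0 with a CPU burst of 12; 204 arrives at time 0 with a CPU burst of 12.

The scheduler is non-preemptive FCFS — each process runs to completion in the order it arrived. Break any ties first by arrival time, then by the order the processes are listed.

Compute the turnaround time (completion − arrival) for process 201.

Timeline: | 200 0-13 | 201 13-16 | 202 16-28 | 203 28-40 | 204 40-52 |
Completion: 200=13  201=16  202=28  203=40  204=52
Turnaround(201) = completion − arrival = 16 − 0 = 16

16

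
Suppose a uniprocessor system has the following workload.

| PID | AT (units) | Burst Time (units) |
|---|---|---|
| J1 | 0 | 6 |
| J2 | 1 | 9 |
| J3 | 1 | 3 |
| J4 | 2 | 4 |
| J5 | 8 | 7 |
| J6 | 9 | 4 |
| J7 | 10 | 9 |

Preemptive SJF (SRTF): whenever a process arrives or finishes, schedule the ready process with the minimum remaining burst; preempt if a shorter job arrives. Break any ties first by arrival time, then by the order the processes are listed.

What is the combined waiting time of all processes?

68

Timeline: | J1 0-1 | J3 1-4 | J4 4-8 | J1 8-13 | J6 13-17 | J5 17-24 | J2 24-33 | J7 33-42 |
Completion: J1=13  J2=33  J3=4  J4=8  J5=24  J6=17  J7=42
Turnaround (C−A): J1=13  J2=32  J3=3  J4=6  J5=16  J6=8  J7=32
Waiting = turnaround − burst: J1=7, J2=23, J3=0, J4=2, J5=9, J6=4, J7=23
Total waiting = 7 + 23 + 0 + 2 + 9 + 4 + 23 = 68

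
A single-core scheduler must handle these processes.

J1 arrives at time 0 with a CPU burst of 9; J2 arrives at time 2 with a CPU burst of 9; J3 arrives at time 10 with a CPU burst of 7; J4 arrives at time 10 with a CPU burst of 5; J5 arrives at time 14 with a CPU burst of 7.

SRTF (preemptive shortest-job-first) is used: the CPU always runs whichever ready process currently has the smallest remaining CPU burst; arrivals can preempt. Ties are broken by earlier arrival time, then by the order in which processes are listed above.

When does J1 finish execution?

9

Gantt: | J1 0-9 | J2 9-10 | J4 10-15 | J3 15-22 | J5 22-29 | J2 29-37 |
Completion: J1=9  J2=37  J3=22  J4=15  J5=29
Turnaround (C−A): J1=9  J2=35  J3=12  J4=5  J5=15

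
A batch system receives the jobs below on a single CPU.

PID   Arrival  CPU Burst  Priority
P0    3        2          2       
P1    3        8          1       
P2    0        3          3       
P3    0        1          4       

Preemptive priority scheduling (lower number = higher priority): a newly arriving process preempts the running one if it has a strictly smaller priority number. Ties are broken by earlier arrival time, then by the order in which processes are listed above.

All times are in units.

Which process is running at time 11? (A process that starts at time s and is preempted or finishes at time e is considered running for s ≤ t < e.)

P0

Timeline: | P2 0-3 | P1 3-11 | P0 11-13 | P3 13-14 |
Completion: P0=13  P1=11  P2=3  P3=14
Turnaround (C−A): P0=10  P1=8  P2=3  P3=14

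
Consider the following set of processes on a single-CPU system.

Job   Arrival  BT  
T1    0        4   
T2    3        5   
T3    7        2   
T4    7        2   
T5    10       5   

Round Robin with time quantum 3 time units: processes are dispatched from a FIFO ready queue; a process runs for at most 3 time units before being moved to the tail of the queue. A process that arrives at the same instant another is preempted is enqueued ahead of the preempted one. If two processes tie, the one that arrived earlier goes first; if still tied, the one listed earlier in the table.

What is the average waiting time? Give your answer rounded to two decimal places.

2.60

Schedule: | T1 0-3 | T2 3-6 | T1 6-7 | T2 7-9 | T3 9-11 | T4 11-13 | T5 13-18 |
Completion: T1=7  T2=9  T3=11  T4=13  T5=18
Turnaround (C−A): T1=7  T2=6  T3=4  T4=6  T5=8
Waiting times: T1=3, T2=1, T3=2, T4=4, T5=3
Average waiting = (3+1+2+4+3) / 5 = 13/5 = 2.60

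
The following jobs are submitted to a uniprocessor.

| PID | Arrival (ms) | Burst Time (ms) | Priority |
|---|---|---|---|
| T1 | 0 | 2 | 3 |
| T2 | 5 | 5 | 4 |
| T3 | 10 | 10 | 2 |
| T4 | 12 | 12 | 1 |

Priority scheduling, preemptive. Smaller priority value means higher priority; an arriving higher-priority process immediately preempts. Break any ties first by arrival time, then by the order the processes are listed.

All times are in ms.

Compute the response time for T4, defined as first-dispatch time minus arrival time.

0

Schedule: | T1 0-2 | idle 2-5 | T2 5-10 | T3 10-12 | T4 12-24 | T3 24-32 |
Completion: T1=2  T2=10  T3=32  T4=24
Turnaround (C−A): T1=2  T2=5  T3=22  T4=12
Response(T4) = first start − arrival = 12 − 12 = 0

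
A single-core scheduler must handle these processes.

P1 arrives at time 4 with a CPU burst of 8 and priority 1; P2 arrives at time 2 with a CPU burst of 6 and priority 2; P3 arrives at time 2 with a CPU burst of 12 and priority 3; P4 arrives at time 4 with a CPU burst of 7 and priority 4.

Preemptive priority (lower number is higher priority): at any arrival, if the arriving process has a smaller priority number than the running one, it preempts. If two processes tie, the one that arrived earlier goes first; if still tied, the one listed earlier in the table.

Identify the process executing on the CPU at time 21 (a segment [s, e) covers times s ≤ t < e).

Schedule: | idle 0-2 | P2 2-4 | P1 4-12 | P2 12-16 | P3 16-28 | P4 28-35 |
Completion: P1=12  P2=16  P3=28  P4=35
Turnaround (C−A): P1=8  P2=14  P3=26  P4=31

P3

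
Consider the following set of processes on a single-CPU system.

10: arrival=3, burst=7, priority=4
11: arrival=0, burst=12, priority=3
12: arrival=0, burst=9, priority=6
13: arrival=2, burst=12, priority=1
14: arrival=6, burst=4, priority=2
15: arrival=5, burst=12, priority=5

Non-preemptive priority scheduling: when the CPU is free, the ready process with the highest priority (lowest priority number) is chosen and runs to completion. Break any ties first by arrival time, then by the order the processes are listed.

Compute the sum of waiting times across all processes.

130

Schedule: | 11 0-12 | 13 12-24 | 14 24-28 | 10 28-35 | 15 35-47 | 12 47-56 |
Completion: 10=35  11=12  12=56  13=24  14=28  15=47
Waiting = turnaround − burst: 10=25, 11=0, 12=47, 13=10, 14=18, 15=30
Total waiting = 25 + 0 + 47 + 10 + 18 + 30 = 130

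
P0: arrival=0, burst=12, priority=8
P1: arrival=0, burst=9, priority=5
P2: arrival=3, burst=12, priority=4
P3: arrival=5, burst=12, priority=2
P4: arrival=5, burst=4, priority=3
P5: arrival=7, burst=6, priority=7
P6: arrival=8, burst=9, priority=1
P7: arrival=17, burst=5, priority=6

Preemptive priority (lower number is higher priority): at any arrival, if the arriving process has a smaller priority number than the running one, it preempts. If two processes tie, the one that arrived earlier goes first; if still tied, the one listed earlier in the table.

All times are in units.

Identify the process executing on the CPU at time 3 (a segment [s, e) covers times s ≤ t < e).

P2

Schedule: | P1 0-3 | P2 3-5 | P3 5-8 | P6 8-17 | P3 17-26 | P4 26-30 | P2 30-40 | P1 40-46 | P7 46-51 | P5 51-57 | P0 57-69 |
Completion: P0=69  P1=46  P2=40  P3=26  P4=30  P5=57  P6=17  P7=51
Turnaround (C−A): P0=69  P1=46  P2=37  P3=21  P4=25  P5=50  P6=9  P7=34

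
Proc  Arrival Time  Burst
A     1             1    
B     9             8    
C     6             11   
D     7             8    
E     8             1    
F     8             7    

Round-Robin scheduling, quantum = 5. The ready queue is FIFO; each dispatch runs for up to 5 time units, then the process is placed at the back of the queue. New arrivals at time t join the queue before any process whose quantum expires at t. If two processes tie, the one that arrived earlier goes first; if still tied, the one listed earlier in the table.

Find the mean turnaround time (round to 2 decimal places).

22.17

Schedule: | idle 0-1 | A 1-2 | idle 2-6 | C 6-11 | D 11-16 | E 16-17 | F 17-22 | B 22-27 | C 27-32 | D 32-35 | F 35-37 | B 37-40 | C 40-41 |
Completion: A=2  B=40  C=41  D=35  E=17  F=37
Turnaround times: A=1, B=31, C=35, D=28, E=9, F=29
Average turnaround = (1+31+35+28+9+29) / 6 = 133/6 = 22.17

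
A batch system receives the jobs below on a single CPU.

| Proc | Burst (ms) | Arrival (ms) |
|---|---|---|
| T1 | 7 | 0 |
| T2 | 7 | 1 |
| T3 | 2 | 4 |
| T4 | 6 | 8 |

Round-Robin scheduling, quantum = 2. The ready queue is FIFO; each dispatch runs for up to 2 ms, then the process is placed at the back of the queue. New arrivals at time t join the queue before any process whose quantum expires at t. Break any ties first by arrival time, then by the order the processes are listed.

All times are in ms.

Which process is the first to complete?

T3

Schedule: | T1 0-2 | T2 2-4 | T1 4-6 | T3 6-8 | T2 8-10 | T1 10-12 | T4 12-14 | T2 14-16 | T1 16-17 | T4 17-19 | T2 19-20 | T4 20-22 |
Completion: T1=17  T2=20  T3=8  T4=22
Finish order: T3 → T1 → T2 → T4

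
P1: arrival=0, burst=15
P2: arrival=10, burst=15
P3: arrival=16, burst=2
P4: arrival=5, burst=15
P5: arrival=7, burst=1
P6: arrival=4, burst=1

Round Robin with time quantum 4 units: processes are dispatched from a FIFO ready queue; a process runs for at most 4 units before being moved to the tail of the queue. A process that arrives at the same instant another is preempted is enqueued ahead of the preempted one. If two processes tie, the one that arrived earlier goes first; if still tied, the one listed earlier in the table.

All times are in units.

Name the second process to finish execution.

Timeline: | P1 0-4 | P6 4-5 | P1 5-9 | P4 9-13 | P5 13-14 | P1 14-18 | P2 18-22 | P4 22-26 | P3 26-28 | P1 28-31 | P2 31-35 | P4 35-39 | P2 39-43 | P4 43-46 | P2 46-49 |
Completion: P1=31  P2=49  P3=28  P4=46  P5=14  P6=5
Turnaround (C−A): P1=31  P2=39  P3=12  P4=41  P5=7  P6=1
Finish order: P6 → P5 → P3 → P1 → P4 → P2

P5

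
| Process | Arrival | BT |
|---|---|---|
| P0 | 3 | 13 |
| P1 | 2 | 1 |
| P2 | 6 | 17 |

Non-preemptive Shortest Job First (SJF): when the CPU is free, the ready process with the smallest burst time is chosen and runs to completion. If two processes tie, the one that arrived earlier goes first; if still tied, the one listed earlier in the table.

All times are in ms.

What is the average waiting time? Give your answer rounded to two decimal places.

3.33

Timeline: | idle 0-2 | P1 2-3 | P0 3-16 | P2 16-33 |
Completion: P0=16  P1=3  P2=33
Waiting times: P0=0, P1=0, P2=10
Average waiting = (0+0+10) / 3 = 10/3 = 3.33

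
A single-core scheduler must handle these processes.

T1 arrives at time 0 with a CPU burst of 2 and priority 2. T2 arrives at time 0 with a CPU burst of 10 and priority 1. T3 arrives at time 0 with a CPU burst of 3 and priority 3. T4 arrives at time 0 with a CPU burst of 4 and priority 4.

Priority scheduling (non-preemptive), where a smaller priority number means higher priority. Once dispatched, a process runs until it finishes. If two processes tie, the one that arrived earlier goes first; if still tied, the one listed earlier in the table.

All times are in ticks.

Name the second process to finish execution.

Timeline: | T2 0-10 | T1 10-12 | T3 12-15 | T4 15-19 |
Completion: T1=12  T2=10  T3=15  T4=19
Turnaround (C−A): T1=12  T2=10  T3=15  T4=19
Finish order: T2 → T1 → T3 → T4

T1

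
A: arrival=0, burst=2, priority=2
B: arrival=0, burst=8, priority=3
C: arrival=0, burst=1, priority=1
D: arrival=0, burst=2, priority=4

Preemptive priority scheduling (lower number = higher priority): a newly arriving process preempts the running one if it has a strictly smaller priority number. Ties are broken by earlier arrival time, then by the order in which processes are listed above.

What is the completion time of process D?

13

Timeline: | C 0-1 | A 1-3 | B 3-11 | D 11-13 |
Completion: A=3  B=11  C=1  D=13
Turnaround (C−A): A=3  B=11  C=1  D=13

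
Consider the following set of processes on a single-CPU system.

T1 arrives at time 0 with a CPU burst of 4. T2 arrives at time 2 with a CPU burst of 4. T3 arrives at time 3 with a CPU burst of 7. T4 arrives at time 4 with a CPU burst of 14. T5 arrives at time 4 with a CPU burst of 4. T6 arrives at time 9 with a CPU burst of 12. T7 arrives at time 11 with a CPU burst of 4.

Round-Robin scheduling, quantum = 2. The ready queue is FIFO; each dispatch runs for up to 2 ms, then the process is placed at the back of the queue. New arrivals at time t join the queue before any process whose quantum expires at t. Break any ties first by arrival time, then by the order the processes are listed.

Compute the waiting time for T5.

16

Schedule: | T1 0-2 | T2 2-4 | T1 4-6 | T3 6-8 | T4 8-10 | T5 10-12 | T2 12-14 | T3 14-16 | T6 16-18 | T4 18-20 | T7 20-22 | T5 22-24 | T3 24-26 | T6 26-28 | T4 28-30 | T7 30-32 | T3 32-33 | T6 33-35 | T4 35-37 | T6 37-39 | T4 39-41 | T6 41-43 | T4 43-45 | T6 45-47 | T4 47-49 |
Completion: T1=6  T2=14  T3=33  T4=49  T5=24  T6=47  T7=32
Waiting(T5) = turnaround − burst = 20 − 4 = 16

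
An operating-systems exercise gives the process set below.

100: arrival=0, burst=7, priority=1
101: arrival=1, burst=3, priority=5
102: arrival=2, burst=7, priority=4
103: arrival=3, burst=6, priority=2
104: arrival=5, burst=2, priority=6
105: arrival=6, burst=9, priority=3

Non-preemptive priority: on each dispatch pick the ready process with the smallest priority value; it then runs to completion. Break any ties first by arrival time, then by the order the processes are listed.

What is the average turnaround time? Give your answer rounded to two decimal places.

20.00

Timeline: | 100 0-7 | 103 7-13 | 105 13-22 | 102 22-29 | 101 29-32 | 104 32-34 |
Completion: 100=7  101=32  102=29  103=13  104=34  105=22
Turnaround (C−A): 100=7  101=31  102=27  103=10  104=29  105=16
Turnaround times: 100=7, 101=31, 102=27, 103=10, 104=29, 105=16
Average turnaround = (7+31+27+10+29+16) / 6 = 120/6 = 20.00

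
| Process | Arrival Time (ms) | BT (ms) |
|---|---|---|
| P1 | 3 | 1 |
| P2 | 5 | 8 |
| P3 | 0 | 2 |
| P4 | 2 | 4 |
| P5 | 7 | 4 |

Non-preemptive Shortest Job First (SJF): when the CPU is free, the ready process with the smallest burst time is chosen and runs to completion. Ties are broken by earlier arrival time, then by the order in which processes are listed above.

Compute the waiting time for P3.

0

Timeline: | P3 0-2 | P4 2-6 | P1 6-7 | P5 7-11 | P2 11-19 |
Completion: P1=7  P2=19  P3=2  P4=6  P5=11
Waiting(P3) = turnaround − burst = 2 − 2 = 0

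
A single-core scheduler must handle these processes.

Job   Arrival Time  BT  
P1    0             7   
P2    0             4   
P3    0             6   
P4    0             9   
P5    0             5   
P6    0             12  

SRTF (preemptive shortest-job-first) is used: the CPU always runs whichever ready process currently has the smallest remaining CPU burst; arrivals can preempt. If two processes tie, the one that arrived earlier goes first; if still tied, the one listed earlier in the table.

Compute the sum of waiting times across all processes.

Gantt: | P2 0-4 | P5 4-9 | P3 9-15 | P1 15-22 | P4 22-31 | P6 31-43 |
Completion: P1=22  P2=4  P3=15  P4=31  P5=9  P6=43
Turnaround (C−A): P1=22  P2=4  P3=15  P4=31  P5=9  P6=43
Waiting = turnaround − burst: P1=15, P2=0, P3=9, P4=22, P5=4, P6=31
Total waiting = 15 + 0 + 9 + 22 + 4 + 31 = 81

81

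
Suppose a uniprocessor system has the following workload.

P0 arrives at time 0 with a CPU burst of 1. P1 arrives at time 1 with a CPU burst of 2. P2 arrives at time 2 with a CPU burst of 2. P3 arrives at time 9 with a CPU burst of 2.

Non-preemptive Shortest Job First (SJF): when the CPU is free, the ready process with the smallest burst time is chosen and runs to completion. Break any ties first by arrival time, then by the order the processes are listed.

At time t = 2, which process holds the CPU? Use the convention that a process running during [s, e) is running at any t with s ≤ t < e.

P1

Schedule: | P0 0-1 | P1 1-3 | P2 3-5 | idle 5-9 | P3 9-11 |
Completion: P0=1  P1=3  P2=5  P3=11
Turnaround (C−A): P0=1  P1=2  P2=3  P3=2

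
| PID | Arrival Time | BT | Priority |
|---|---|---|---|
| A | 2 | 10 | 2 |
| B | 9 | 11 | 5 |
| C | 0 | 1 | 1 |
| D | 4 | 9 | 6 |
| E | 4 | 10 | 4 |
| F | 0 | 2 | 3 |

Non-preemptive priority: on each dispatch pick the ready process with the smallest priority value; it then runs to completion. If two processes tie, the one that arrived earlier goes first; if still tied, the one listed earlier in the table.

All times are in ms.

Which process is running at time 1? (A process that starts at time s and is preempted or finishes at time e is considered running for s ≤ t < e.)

Timeline: | C 0-1 | F 1-3 | A 3-13 | E 13-23 | B 23-34 | D 34-43 |
Completion: A=13  B=34  C=1  D=43  E=23  F=3

F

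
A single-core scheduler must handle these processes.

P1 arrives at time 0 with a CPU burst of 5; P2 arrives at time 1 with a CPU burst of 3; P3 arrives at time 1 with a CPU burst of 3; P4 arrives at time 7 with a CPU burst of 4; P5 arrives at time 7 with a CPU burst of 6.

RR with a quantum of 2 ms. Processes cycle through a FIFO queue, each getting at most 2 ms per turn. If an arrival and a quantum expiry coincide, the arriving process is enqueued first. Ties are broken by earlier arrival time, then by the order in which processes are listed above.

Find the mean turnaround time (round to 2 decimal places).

11.20

Gantt: | P1 0-2 | P2 2-4 | P3 4-6 | P1 6-8 | P2 8-9 | P3 9-10 | P4 10-12 | P5 12-14 | P1 14-15 | P4 15-17 | P5 17-21 |
Completion: P1=15  P2=9  P3=10  P4=17  P5=21
Turnaround (C−A): P1=15  P2=8  P3=9  P4=10  P5=14
Turnaround times: P1=15, P2=8, P3=9, P4=10, P5=14
Average turnaround = (15+8+9+10+14) / 5 = 56/5 = 11.20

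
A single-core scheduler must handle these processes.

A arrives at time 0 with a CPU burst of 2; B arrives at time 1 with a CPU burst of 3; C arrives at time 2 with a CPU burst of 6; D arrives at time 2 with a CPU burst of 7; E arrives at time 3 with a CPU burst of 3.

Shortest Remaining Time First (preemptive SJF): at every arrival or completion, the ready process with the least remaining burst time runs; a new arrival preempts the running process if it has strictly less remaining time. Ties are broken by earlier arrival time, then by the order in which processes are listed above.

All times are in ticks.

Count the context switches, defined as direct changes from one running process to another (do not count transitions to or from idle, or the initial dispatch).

Timeline: | A 0-2 | B 2-5 | E 5-8 | C 8-14 | D 14-21 |
Completion: A=2  B=5  C=14  D=21  E=8
Turnaround (C−A): A=2  B=4  C=12  D=19  E=5

4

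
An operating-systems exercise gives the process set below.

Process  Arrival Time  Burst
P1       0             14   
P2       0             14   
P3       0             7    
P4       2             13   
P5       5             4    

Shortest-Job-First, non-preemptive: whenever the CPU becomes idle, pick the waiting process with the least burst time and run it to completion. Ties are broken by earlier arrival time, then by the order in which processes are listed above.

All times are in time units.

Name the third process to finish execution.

Gantt: | P3 0-7 | P5 7-11 | P4 11-24 | P1 24-38 | P2 38-52 |
Completion: P1=38  P2=52  P3=7  P4=24  P5=11
Finish order: P3 → P5 → P4 → P1 → P2

P4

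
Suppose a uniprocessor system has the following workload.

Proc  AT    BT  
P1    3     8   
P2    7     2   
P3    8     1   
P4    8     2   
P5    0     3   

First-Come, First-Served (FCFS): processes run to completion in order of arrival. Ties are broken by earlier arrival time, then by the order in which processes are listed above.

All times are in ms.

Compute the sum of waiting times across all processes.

15

Timeline: | P5 0-3 | P1 3-11 | P2 11-13 | P3 13-14 | P4 14-16 |
Completion: P1=11  P2=13  P3=14  P4=16  P5=3
Waiting = turnaround − burst: P1=0, P2=4, P3=5, P4=6, P5=0
Total waiting = 0 + 4 + 5 + 6 + 0 = 15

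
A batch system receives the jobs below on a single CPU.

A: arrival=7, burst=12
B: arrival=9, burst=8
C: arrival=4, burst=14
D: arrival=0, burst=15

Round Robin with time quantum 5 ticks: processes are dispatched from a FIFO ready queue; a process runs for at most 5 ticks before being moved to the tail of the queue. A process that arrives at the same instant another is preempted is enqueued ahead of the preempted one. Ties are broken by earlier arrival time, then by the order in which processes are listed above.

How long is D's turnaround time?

35

Timeline: | D 0-5 | C 5-10 | D 10-15 | A 15-20 | B 20-25 | C 25-30 | D 30-35 | A 35-40 | B 40-43 | C 43-47 | A 47-49 |
Completion: A=49  B=43  C=47  D=35
Turnaround(D) = completion − arrival = 35 − 0 = 35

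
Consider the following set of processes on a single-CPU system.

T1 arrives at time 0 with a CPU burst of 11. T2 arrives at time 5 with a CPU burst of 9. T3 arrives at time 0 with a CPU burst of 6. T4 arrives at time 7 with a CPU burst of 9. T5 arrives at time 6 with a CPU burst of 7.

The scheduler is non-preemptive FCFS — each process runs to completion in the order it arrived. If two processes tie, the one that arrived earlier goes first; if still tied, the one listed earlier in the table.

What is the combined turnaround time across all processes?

111

Timeline: | T1 0-11 | T3 11-17 | T2 17-26 | T5 26-33 | T4 33-42 |
Completion: T1=11  T2=26  T3=17  T4=42  T5=33
Turnaround = completion − arrival: T1=11, T2=21, T3=17, T4=35, T5=27
Total turnaround = 11 + 21 + 17 + 35 + 27 = 111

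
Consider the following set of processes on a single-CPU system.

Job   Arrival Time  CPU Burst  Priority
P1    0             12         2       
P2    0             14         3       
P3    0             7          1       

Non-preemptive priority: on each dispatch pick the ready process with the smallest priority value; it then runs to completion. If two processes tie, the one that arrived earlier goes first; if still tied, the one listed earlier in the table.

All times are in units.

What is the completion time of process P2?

33

Gantt: | P3 0-7 | P1 7-19 | P2 19-33 |
Completion: P1=19  P2=33  P3=7
Turnaround (C−A): P1=19  P2=33  P3=7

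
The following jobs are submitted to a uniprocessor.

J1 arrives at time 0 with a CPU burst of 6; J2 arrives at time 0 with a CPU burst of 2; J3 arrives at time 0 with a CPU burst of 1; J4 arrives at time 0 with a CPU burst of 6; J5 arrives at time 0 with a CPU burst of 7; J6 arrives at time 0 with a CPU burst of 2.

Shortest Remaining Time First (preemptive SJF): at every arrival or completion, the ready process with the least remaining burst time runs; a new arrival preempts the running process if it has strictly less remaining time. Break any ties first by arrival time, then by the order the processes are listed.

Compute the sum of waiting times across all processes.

37

Schedule: | J3 0-1 | J2 1-3 | J6 3-5 | J1 5-11 | J4 11-17 | J5 17-24 |
Completion: J1=11  J2=3  J3=1  J4=17  J5=24  J6=5
Waiting = turnaround − burst: J1=5, J2=1, J3=0, J4=11, J5=17, J6=3
Total waiting = 5 + 1 + 0 + 11 + 17 + 3 = 37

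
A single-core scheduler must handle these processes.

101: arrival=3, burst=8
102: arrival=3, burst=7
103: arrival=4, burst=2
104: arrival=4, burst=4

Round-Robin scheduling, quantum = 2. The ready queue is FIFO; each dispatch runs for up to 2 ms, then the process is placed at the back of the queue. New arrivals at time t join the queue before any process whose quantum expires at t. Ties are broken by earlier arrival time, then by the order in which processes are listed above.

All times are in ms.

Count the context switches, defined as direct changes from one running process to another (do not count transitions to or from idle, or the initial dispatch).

10

Timeline: | idle 0-3 | 101 3-5 | 102 5-7 | 103 7-9 | 104 9-11 | 101 11-13 | 102 13-15 | 104 15-17 | 101 17-19 | 102 19-21 | 101 21-23 | 102 23-24 |
Completion: 101=23  102=24  103=9  104=17
Turnaround (C−A): 101=20  102=21  103=5  104=13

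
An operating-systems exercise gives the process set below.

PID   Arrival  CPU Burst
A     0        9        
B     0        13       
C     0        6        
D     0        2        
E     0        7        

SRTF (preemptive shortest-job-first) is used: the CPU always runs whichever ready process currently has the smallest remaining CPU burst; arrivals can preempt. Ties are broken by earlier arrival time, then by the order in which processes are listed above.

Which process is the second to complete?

C

Timeline: | D 0-2 | C 2-8 | E 8-15 | A 15-24 | B 24-37 |
Completion: A=24  B=37  C=8  D=2  E=15
Turnaround (C−A): A=24  B=37  C=8  D=2  E=15
Finish order: D → C → E → A → B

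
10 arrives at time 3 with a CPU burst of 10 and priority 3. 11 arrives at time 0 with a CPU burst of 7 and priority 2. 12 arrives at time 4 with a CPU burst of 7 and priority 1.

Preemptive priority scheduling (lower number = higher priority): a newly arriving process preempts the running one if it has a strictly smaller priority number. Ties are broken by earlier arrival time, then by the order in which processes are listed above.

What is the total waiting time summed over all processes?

Gantt: | 11 0-4 | 12 4-11 | 11 11-14 | 10 14-24 |
Completion: 10=24  11=14  12=11
Turnaround (C−A): 10=21  11=14  12=7
Waiting = turnaround − burst: 10=11, 11=7, 12=0
Total waiting = 11 + 7 + 0 = 18

18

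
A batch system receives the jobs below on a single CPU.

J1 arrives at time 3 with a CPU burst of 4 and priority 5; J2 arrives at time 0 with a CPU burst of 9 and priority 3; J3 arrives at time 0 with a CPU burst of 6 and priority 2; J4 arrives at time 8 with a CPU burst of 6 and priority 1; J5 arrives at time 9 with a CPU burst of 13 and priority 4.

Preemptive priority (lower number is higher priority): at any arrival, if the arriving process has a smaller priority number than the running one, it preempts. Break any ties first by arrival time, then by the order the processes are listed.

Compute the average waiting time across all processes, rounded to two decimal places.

Gantt: | J3 0-6 | J2 6-8 | J4 8-14 | J2 14-21 | J5 21-34 | J1 34-38 |
Completion: J1=38  J2=21  J3=6  J4=14  J5=34
Waiting times: J1=31, J2=12, J3=0, J4=0, J5=12
Average waiting = (31+12+0+0+12) / 5 = 55/5 = 11.00

11.00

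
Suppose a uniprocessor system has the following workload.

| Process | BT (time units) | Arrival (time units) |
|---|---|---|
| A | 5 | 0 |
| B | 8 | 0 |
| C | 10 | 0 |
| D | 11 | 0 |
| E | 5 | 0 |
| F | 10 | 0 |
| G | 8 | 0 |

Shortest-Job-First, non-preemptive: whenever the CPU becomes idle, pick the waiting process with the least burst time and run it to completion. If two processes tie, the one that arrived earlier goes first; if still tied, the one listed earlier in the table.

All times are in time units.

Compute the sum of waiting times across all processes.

141

Schedule: | A 0-5 | E 5-10 | B 10-18 | G 18-26 | C 26-36 | F 36-46 | D 46-57 |
Completion: A=5  B=18  C=36  D=57  E=10  F=46  G=26
Waiting = turnaround − burst: A=0, B=10, C=26, D=46, E=5, F=36, G=18
Total waiting = 0 + 10 + 26 + 46 + 5 + 36 + 18 = 141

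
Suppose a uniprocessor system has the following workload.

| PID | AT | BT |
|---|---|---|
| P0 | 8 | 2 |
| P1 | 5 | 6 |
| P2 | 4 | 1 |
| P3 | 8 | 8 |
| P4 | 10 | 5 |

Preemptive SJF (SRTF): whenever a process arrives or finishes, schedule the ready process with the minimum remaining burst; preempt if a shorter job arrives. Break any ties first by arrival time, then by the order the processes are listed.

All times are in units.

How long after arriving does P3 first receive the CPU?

10

Schedule: | idle 0-4 | P2 4-5 | P1 5-8 | P0 8-10 | P1 10-13 | P4 13-18 | P3 18-26 |
Completion: P0=10  P1=13  P2=5  P3=26  P4=18
Turnaround (C−A): P0=2  P1=8  P2=1  P3=18  P4=8
Response(P3) = first start − arrival = 18 − 8 = 10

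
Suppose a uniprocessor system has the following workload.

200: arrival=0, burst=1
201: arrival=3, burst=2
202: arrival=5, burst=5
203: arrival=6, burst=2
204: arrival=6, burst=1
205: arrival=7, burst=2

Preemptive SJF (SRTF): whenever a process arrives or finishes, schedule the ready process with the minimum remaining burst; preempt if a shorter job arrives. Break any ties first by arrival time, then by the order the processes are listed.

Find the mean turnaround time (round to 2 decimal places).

3.50

Schedule: | 200 0-1 | idle 1-3 | 201 3-5 | 202 5-6 | 204 6-7 | 203 7-9 | 205 9-11 | 202 11-15 |
Completion: 200=1  201=5  202=15  203=9  204=7  205=11
Turnaround (C−A): 200=1  201=2  202=10  203=3  204=1  205=4
Turnaround times: 200=1, 201=2, 202=10, 203=3, 204=1, 205=4
Average turnaround = (1+2+10+3+1+4) / 6 = 21/6 = 3.50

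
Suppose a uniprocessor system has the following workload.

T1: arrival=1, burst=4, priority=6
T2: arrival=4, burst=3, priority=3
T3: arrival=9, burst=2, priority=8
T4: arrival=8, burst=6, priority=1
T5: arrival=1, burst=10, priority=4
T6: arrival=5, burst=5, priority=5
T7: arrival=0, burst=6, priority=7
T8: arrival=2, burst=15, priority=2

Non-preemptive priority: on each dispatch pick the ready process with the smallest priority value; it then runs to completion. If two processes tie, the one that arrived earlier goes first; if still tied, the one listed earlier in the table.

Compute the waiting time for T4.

13

Timeline: | T7 0-6 | T8 6-21 | T4 21-27 | T2 27-30 | T5 30-40 | T6 40-45 | T1 45-49 | T3 49-51 |
Completion: T1=49  T2=30  T3=51  T4=27  T5=40  T6=45  T7=6  T8=21
Waiting(T4) = turnaround − burst = 19 − 6 = 13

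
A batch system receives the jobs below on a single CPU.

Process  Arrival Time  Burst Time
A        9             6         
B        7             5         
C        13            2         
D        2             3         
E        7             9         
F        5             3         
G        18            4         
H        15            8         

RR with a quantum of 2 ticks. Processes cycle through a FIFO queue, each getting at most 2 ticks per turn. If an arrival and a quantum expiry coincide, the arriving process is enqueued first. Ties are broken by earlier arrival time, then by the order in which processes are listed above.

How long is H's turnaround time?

Timeline: | idle 0-2 | D 2-5 | F 5-7 | B 7-9 | E 9-11 | F 11-12 | A 12-14 | B 14-16 | E 16-18 | C 18-20 | A 20-22 | H 22-24 | B 24-25 | G 25-27 | E 27-29 | A 29-31 | H 31-33 | G 33-35 | E 35-37 | H 37-39 | E 39-40 | H 40-42 |
Completion: A=31  B=25  C=20  D=5  E=40  F=12  G=35  H=42
Turnaround (C−A): A=22  B=18  C=7  D=3  E=33  F=7  G=17  H=27
Turnaround(H) = completion − arrival = 42 − 15 = 27

27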